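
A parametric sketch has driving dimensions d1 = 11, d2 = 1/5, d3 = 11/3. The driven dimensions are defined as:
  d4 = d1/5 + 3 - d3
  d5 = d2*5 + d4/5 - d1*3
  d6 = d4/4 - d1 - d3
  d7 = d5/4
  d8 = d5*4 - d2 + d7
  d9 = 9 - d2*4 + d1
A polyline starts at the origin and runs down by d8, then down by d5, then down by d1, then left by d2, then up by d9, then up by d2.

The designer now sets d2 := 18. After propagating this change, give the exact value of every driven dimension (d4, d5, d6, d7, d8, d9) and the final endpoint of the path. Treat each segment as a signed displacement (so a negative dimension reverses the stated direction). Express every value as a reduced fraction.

d4 = 23/15
d5 = 4298/75
d6 = -857/60
d7 = 2149/150
d8 = 33833/150
d9 = -52
endpoint = (-18, -16393/50)

Apply edit: d2 := 18
  d4 = d1/5 + 3 - d3 = 23/15
  d5 = d2*5 + d4/5 - d1*3 = 4298/75
  d6 = d4/4 - d1 - d3 = -857/60
  d7 = d5/4 = 2149/150
  d8 = d5*4 - d2 + d7 = 33833/150
  d9 = 9 - d2*4 + d1 = -52
Walk from origin (0, 0):
  seg 1: down by d8 = 33833/150 → (0, -33833/150)
  seg 2: down by d5 = 4298/75 → (0, -14143/50)
  seg 3: down by d1 = 11 → (0, -14693/50)
  seg 4: left by d2 = 18 → (-18, -14693/50)
  seg 5: up by d9 = -52 → (-18, -17293/50)
  seg 6: up by d2 = 18 → (-18, -16393/50)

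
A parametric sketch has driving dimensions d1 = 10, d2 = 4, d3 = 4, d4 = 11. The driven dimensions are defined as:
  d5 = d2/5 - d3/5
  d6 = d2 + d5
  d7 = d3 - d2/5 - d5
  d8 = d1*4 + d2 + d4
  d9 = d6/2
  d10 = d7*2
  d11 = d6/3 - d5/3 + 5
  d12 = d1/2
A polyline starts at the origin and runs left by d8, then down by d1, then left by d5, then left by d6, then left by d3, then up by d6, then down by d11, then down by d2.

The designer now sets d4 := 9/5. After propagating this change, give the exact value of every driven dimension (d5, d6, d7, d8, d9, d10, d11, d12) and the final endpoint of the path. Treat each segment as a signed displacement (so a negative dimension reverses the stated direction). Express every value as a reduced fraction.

d5 = 0
d6 = 4
d7 = 16/5
d8 = 229/5
d9 = 2
d10 = 32/5
d11 = 19/3
d12 = 5
endpoint = (-269/5, -49/3)

Apply edit: d4 := 9/5
  d5 = d2/5 - d3/5 = 0
  d6 = d2 + d5 = 4
  d7 = d3 - d2/5 - d5 = 16/5
  d8 = d1*4 + d2 + d4 = 229/5
  d9 = d6/2 = 2
  d10 = d7*2 = 32/5
  d11 = d6/3 - d5/3 + 5 = 19/3
  d12 = d1/2 = 5
Walk from origin (0, 0):
  seg 1: left by d8 = 229/5 → (-229/5, 0)
  seg 2: down by d1 = 10 → (-229/5, -10)
  seg 3: left by d5 = 0 → (-229/5, -10)
  seg 4: left by d6 = 4 → (-249/5, -10)
  seg 5: left by d3 = 4 → (-269/5, -10)
  seg 6: up by d6 = 4 → (-269/5, -6)
  seg 7: down by d11 = 19/3 → (-269/5, -37/3)
  seg 8: down by d2 = 4 → (-269/5, -49/3)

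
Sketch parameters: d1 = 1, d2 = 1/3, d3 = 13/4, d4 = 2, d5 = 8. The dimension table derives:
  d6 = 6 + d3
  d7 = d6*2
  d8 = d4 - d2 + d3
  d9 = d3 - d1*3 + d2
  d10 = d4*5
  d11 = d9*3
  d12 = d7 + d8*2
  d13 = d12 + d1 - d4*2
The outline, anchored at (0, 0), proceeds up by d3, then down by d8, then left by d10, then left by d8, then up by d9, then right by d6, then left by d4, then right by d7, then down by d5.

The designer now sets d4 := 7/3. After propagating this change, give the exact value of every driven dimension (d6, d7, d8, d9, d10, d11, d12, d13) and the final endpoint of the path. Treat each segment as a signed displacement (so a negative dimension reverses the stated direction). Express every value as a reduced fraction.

d6 = 37/4
d7 = 37/2
d8 = 21/4
d9 = 7/12
d10 = 35/3
d11 = 7/4
d12 = 29
d13 = 76/3
endpoint = (17/2, -113/12)

Apply edit: d4 := 7/3
  d6 = 6 + d3 = 37/4
  d7 = d6*2 = 37/2
  d8 = d4 - d2 + d3 = 21/4
  d9 = d3 - d1*3 + d2 = 7/12
  d10 = d4*5 = 35/3
  d11 = d9*3 = 7/4
  d12 = d7 + d8*2 = 29
  d13 = d12 + d1 - d4*2 = 76/3
Walk from origin (0, 0):
  seg 1: up by d3 = 13/4 → (0, 13/4)
  seg 2: down by d8 = 21/4 → (0, -2)
  seg 3: left by d10 = 35/3 → (-35/3, -2)
  seg 4: left by d8 = 21/4 → (-203/12, -2)
  seg 5: up by d9 = 7/12 → (-203/12, -17/12)
  seg 6: right by d6 = 37/4 → (-23/3, -17/12)
  seg 7: left by d4 = 7/3 → (-10, -17/12)
  seg 8: right by d7 = 37/2 → (17/2, -17/12)
  seg 9: down by d5 = 8 → (17/2, -113/12)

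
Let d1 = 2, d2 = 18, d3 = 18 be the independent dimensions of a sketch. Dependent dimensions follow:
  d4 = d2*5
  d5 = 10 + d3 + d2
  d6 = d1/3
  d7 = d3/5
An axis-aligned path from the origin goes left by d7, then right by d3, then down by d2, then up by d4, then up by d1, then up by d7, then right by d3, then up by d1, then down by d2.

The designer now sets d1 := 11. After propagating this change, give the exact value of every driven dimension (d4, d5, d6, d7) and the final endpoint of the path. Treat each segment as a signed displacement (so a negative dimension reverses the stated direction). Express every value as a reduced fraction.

d4 = 90
d5 = 46
d6 = 11/3
d7 = 18/5
endpoint = (162/5, 398/5)

Apply edit: d1 := 11
  d4 = d2*5 = 90
  d5 = 10 + d3 + d2 = 46
  d6 = d1/3 = 11/3
  d7 = d3/5 = 18/5
Walk from origin (0, 0):
  seg 1: left by d7 = 18/5 → (-18/5, 0)
  seg 2: right by d3 = 18 → (72/5, 0)
  seg 3: down by d2 = 18 → (72/5, -18)
  seg 4: up by d4 = 90 → (72/5, 72)
  seg 5: up by d1 = 11 → (72/5, 83)
  seg 6: up by d7 = 18/5 → (72/5, 433/5)
  seg 7: right by d3 = 18 → (162/5, 433/5)
  seg 8: up by d1 = 11 → (162/5, 488/5)
  seg 9: down by d2 = 18 → (162/5, 398/5)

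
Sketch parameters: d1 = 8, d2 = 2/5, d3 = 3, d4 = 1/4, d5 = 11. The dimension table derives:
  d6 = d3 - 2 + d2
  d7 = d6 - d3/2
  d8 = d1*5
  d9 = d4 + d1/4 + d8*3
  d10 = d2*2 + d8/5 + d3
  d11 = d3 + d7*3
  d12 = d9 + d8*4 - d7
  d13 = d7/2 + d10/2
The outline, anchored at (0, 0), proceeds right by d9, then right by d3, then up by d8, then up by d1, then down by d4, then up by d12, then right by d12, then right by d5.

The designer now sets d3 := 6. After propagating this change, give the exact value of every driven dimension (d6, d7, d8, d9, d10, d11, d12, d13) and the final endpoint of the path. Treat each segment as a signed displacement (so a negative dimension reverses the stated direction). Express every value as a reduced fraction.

d6 = 22/5
d7 = 7/5
d8 = 40
d9 = 489/4
d10 = 74/5
d11 = 51/5
d12 = 5617/20
d13 = 81/10
endpoint = (4201/10, 1643/5)

Apply edit: d3 := 6
  d6 = d3 - 2 + d2 = 22/5
  d7 = d6 - d3/2 = 7/5
  d8 = d1*5 = 40
  d9 = d4 + d1/4 + d8*3 = 489/4
  d10 = d2*2 + d8/5 + d3 = 74/5
  d11 = d3 + d7*3 = 51/5
  d12 = d9 + d8*4 - d7 = 5617/20
  d13 = d7/2 + d10/2 = 81/10
Walk from origin (0, 0):
  seg 1: right by d9 = 489/4 → (489/4, 0)
  seg 2: right by d3 = 6 → (513/4, 0)
  seg 3: up by d8 = 40 → (513/4, 40)
  seg 4: up by d1 = 8 → (513/4, 48)
  seg 5: down by d4 = 1/4 → (513/4, 191/4)
  seg 6: up by d12 = 5617/20 → (513/4, 1643/5)
  seg 7: right by d12 = 5617/20 → (4091/10, 1643/5)
  seg 8: right by d5 = 11 → (4201/10, 1643/5)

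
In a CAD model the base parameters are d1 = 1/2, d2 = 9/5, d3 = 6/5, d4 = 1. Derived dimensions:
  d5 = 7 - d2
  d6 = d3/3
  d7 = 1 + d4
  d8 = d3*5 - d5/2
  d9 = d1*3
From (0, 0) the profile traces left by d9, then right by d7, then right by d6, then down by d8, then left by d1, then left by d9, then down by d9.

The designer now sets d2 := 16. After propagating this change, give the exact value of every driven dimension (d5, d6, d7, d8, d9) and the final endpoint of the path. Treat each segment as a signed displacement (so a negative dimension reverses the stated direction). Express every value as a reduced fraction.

d5 = -9
d6 = 2/5
d7 = 2
d8 = 21/2
d9 = 3/2
endpoint = (-11/10, -12)

Apply edit: d2 := 16
  d5 = 7 - d2 = -9
  d6 = d3/3 = 2/5
  d7 = 1 + d4 = 2
  d8 = d3*5 - d5/2 = 21/2
  d9 = d1*3 = 3/2
Walk from origin (0, 0):
  seg 1: left by d9 = 3/2 → (-3/2, 0)
  seg 2: right by d7 = 2 → (1/2, 0)
  seg 3: right by d6 = 2/5 → (9/10, 0)
  seg 4: down by d8 = 21/2 → (9/10, -21/2)
  seg 5: left by d1 = 1/2 → (2/5, -21/2)
  seg 6: left by d9 = 3/2 → (-11/10, -21/2)
  seg 7: down by d9 = 3/2 → (-11/10, -12)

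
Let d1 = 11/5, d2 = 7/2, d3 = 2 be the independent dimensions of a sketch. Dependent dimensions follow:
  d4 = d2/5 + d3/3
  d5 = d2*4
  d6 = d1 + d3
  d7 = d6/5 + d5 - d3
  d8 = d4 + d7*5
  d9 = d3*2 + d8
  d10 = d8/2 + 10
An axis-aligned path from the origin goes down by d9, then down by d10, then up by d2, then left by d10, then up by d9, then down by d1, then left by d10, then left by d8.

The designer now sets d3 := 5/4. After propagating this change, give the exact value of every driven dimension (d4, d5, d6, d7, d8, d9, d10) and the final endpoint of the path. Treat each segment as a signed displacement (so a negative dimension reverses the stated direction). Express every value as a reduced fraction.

Apply edit: d3 := 5/4
  d4 = d2/5 + d3/3 = 67/60
  d5 = d2*4 = 14
  d6 = d1 + d3 = 69/20
  d7 = d6/5 + d5 - d3 = 336/25
  d8 = d4 + d7*5 = 4099/60
  d9 = d3*2 + d8 = 4249/60
  d10 = d8/2 + 10 = 5299/120
Walk from origin (0, 0):
  seg 1: down by d9 = 4249/60 → (0, -4249/60)
  seg 2: down by d10 = 5299/120 → (0, -4599/40)
  seg 3: up by d2 = 7/2 → (0, -4459/40)
  seg 4: left by d10 = 5299/120 → (-5299/120, -4459/40)
  seg 5: up by d9 = 4249/60 → (-5299/120, -4879/120)
  seg 6: down by d1 = 11/5 → (-5299/120, -5143/120)
  seg 7: left by d10 = 5299/120 → (-5299/60, -5143/120)
  seg 8: left by d8 = 4099/60 → (-4699/30, -5143/120)

d4 = 67/60
d5 = 14
d6 = 69/20
d7 = 336/25
d8 = 4099/60
d9 = 4249/60
d10 = 5299/120
endpoint = (-4699/30, -5143/120)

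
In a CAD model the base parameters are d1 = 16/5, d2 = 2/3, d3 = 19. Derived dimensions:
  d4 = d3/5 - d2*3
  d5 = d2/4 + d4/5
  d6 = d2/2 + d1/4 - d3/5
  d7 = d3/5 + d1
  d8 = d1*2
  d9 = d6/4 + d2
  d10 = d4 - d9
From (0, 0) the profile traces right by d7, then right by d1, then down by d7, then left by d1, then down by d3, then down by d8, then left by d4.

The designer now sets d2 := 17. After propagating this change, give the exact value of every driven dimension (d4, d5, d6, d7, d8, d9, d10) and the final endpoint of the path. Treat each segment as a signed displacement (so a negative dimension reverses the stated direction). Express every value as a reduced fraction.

Apply edit: d2 := 17
  d4 = d3/5 - d2*3 = -236/5
  d5 = d2/4 + d4/5 = -519/100
  d6 = d2/2 + d1/4 - d3/5 = 11/2
  d7 = d3/5 + d1 = 7
  d8 = d1*2 = 32/5
  d9 = d6/4 + d2 = 147/8
  d10 = d4 - d9 = -2623/40
Walk from origin (0, 0):
  seg 1: right by d7 = 7 → (7, 0)
  seg 2: right by d1 = 16/5 → (51/5, 0)
  seg 3: down by d7 = 7 → (51/5, -7)
  seg 4: left by d1 = 16/5 → (7, -7)
  seg 5: down by d3 = 19 → (7, -26)
  seg 6: down by d8 = 32/5 → (7, -162/5)
  seg 7: left by d4 = -236/5 → (271/5, -162/5)

d4 = -236/5
d5 = -519/100
d6 = 11/2
d7 = 7
d8 = 32/5
d9 = 147/8
d10 = -2623/40
endpoint = (271/5, -162/5)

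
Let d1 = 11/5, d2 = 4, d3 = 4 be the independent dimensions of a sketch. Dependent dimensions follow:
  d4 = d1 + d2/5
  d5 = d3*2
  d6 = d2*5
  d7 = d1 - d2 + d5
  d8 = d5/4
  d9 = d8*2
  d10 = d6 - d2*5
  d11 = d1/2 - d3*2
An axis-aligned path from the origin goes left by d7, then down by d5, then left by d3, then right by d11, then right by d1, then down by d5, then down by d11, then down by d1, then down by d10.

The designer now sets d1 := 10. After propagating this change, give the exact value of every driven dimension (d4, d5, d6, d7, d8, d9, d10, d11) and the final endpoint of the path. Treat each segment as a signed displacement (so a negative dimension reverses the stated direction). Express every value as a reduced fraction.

d4 = 54/5
d5 = 8
d6 = 20
d7 = 14
d8 = 2
d9 = 4
d10 = 0
d11 = -3
endpoint = (-11, -23)

Apply edit: d1 := 10
  d4 = d1 + d2/5 = 54/5
  d5 = d3*2 = 8
  d6 = d2*5 = 20
  d7 = d1 - d2 + d5 = 14
  d8 = d5/4 = 2
  d9 = d8*2 = 4
  d10 = d6 - d2*5 = 0
  d11 = d1/2 - d3*2 = -3
Walk from origin (0, 0):
  seg 1: left by d7 = 14 → (-14, 0)
  seg 2: down by d5 = 8 → (-14, -8)
  seg 3: left by d3 = 4 → (-18, -8)
  seg 4: right by d11 = -3 → (-21, -8)
  seg 5: right by d1 = 10 → (-11, -8)
  seg 6: down by d5 = 8 → (-11, -16)
  seg 7: down by d11 = -3 → (-11, -13)
  seg 8: down by d1 = 10 → (-11, -23)
  seg 9: down by d10 = 0 → (-11, -23)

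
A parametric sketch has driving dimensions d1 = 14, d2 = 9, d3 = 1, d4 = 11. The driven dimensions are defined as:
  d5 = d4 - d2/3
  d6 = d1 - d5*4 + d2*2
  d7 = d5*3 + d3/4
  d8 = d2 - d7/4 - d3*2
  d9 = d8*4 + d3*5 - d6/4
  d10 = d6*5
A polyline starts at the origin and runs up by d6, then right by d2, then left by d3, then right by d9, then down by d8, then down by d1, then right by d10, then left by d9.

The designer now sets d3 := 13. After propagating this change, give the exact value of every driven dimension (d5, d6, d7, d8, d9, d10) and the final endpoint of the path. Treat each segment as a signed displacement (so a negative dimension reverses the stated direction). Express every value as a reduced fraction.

Apply edit: d3 := 13
  d5 = d4 - d2/3 = 8
  d6 = d1 - d5*4 + d2*2 = 0
  d7 = d5*3 + d3/4 = 109/4
  d8 = d2 - d7/4 - d3*2 = -381/16
  d9 = d8*4 + d3*5 - d6/4 = -121/4
  d10 = d6*5 = 0
Walk from origin (0, 0):
  seg 1: up by d6 = 0 → (0, 0)
  seg 2: right by d2 = 9 → (9, 0)
  seg 3: left by d3 = 13 → (-4, 0)
  seg 4: right by d9 = -121/4 → (-137/4, 0)
  seg 5: down by d8 = -381/16 → (-137/4, 381/16)
  seg 6: down by d1 = 14 → (-137/4, 157/16)
  seg 7: right by d10 = 0 → (-137/4, 157/16)
  seg 8: left by d9 = -121/4 → (-4, 157/16)

d5 = 8
d6 = 0
d7 = 109/4
d8 = -381/16
d9 = -121/4
d10 = 0
endpoint = (-4, 157/16)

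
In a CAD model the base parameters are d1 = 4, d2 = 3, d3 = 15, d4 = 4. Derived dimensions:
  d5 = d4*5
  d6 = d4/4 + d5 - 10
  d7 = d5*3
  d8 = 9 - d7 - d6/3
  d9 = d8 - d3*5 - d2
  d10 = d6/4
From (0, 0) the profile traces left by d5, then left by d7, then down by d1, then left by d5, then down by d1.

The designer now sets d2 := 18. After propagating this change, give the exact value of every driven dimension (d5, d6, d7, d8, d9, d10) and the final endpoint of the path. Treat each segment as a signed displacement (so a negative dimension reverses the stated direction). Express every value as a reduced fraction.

d5 = 20
d6 = 11
d7 = 60
d8 = -164/3
d9 = -443/3
d10 = 11/4
endpoint = (-100, -8)

Apply edit: d2 := 18
  d5 = d4*5 = 20
  d6 = d4/4 + d5 - 10 = 11
  d7 = d5*3 = 60
  d8 = 9 - d7 - d6/3 = -164/3
  d9 = d8 - d3*5 - d2 = -443/3
  d10 = d6/4 = 11/4
Walk from origin (0, 0):
  seg 1: left by d5 = 20 → (-20, 0)
  seg 2: left by d7 = 60 → (-80, 0)
  seg 3: down by d1 = 4 → (-80, -4)
  seg 4: left by d5 = 20 → (-100, -4)
  seg 5: down by d1 = 4 → (-100, -8)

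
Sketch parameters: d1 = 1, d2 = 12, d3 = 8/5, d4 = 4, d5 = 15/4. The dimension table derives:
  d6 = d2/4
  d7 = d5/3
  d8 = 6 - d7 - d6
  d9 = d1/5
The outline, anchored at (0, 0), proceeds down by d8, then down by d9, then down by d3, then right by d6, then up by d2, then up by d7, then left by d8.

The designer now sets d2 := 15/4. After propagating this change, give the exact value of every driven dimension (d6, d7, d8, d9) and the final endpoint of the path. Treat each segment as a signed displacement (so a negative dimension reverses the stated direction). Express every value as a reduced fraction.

d6 = 15/16
d7 = 5/4
d8 = 61/16
d9 = 1/5
endpoint = (-23/8, -49/80)

Apply edit: d2 := 15/4
  d6 = d2/4 = 15/16
  d7 = d5/3 = 5/4
  d8 = 6 - d7 - d6 = 61/16
  d9 = d1/5 = 1/5
Walk from origin (0, 0):
  seg 1: down by d8 = 61/16 → (0, -61/16)
  seg 2: down by d9 = 1/5 → (0, -321/80)
  seg 3: down by d3 = 8/5 → (0, -449/80)
  seg 4: right by d6 = 15/16 → (15/16, -449/80)
  seg 5: up by d2 = 15/4 → (15/16, -149/80)
  seg 6: up by d7 = 5/4 → (15/16, -49/80)
  seg 7: left by d8 = 61/16 → (-23/8, -49/80)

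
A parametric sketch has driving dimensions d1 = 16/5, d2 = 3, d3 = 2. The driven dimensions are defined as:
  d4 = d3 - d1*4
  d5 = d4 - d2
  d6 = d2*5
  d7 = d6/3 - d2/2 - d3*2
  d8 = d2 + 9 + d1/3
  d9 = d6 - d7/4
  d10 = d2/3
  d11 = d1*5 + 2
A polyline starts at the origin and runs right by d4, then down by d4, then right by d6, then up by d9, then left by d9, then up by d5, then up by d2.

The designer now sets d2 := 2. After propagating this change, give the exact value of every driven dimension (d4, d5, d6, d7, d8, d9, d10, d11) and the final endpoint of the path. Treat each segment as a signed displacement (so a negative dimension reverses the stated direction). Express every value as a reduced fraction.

d4 = -54/5
d5 = -64/5
d6 = 10
d7 = -5/3
d8 = 181/15
d9 = 125/12
d10 = 2/3
d11 = 18
endpoint = (-673/60, 125/12)

Apply edit: d2 := 2
  d4 = d3 - d1*4 = -54/5
  d5 = d4 - d2 = -64/5
  d6 = d2*5 = 10
  d7 = d6/3 - d2/2 - d3*2 = -5/3
  d8 = d2 + 9 + d1/3 = 181/15
  d9 = d6 - d7/4 = 125/12
  d10 = d2/3 = 2/3
  d11 = d1*5 + 2 = 18
Walk from origin (0, 0):
  seg 1: right by d4 = -54/5 → (-54/5, 0)
  seg 2: down by d4 = -54/5 → (-54/5, 54/5)
  seg 3: right by d6 = 10 → (-4/5, 54/5)
  seg 4: up by d9 = 125/12 → (-4/5, 1273/60)
  seg 5: left by d9 = 125/12 → (-673/60, 1273/60)
  seg 6: up by d5 = -64/5 → (-673/60, 101/12)
  seg 7: up by d2 = 2 → (-673/60, 125/12)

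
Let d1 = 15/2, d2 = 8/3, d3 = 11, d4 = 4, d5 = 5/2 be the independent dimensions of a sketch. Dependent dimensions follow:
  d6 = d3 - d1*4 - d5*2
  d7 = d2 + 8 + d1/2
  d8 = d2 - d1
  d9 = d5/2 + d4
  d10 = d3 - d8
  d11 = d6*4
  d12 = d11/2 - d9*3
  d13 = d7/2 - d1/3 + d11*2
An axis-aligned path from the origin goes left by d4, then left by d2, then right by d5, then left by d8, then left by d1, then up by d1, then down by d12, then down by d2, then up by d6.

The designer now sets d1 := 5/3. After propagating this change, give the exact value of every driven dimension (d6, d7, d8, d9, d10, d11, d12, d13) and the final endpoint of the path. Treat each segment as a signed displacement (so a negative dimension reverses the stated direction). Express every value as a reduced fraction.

Apply edit: d1 := 5/3
  d6 = d3 - d1*4 - d5*2 = -2/3
  d7 = d2 + 8 + d1/2 = 23/2
  d8 = d2 - d1 = 1
  d9 = d5/2 + d4 = 21/4
  d10 = d3 - d8 = 10
  d11 = d6*4 = -8/3
  d12 = d11/2 - d9*3 = -205/12
  d13 = d7/2 - d1/3 + d11*2 = -5/36
Walk from origin (0, 0):
  seg 1: left by d4 = 4 → (-4, 0)
  seg 2: left by d2 = 8/3 → (-20/3, 0)
  seg 3: right by d5 = 5/2 → (-25/6, 0)
  seg 4: left by d8 = 1 → (-31/6, 0)
  seg 5: left by d1 = 5/3 → (-41/6, 0)
  seg 6: up by d1 = 5/3 → (-41/6, 5/3)
  seg 7: down by d12 = -205/12 → (-41/6, 75/4)
  seg 8: down by d2 = 8/3 → (-41/6, 193/12)
  seg 9: up by d6 = -2/3 → (-41/6, 185/12)

d6 = -2/3
d7 = 23/2
d8 = 1
d9 = 21/4
d10 = 10
d11 = -8/3
d12 = -205/12
d13 = -5/36
endpoint = (-41/6, 185/12)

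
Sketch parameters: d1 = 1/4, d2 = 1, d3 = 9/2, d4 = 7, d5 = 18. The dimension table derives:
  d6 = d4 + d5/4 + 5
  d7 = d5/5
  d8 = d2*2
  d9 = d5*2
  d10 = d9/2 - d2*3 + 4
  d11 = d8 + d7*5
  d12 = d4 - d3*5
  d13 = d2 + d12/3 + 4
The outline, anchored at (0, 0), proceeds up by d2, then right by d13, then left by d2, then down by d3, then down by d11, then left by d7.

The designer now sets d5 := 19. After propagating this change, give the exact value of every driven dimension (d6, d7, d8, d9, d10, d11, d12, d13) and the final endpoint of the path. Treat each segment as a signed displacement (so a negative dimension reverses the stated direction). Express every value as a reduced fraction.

Apply edit: d5 := 19
  d6 = d4 + d5/4 + 5 = 67/4
  d7 = d5/5 = 19/5
  d8 = d2*2 = 2
  d9 = d5*2 = 38
  d10 = d9/2 - d2*3 + 4 = 20
  d11 = d8 + d7*5 = 21
  d12 = d4 - d3*5 = -31/2
  d13 = d2 + d12/3 + 4 = -1/6
Walk from origin (0, 0):
  seg 1: up by d2 = 1 → (0, 1)
  seg 2: right by d13 = -1/6 → (-1/6, 1)
  seg 3: left by d2 = 1 → (-7/6, 1)
  seg 4: down by d3 = 9/2 → (-7/6, -7/2)
  seg 5: down by d11 = 21 → (-7/6, -49/2)
  seg 6: left by d7 = 19/5 → (-149/30, -49/2)

d6 = 67/4
d7 = 19/5
d8 = 2
d9 = 38
d10 = 20
d11 = 21
d12 = -31/2
d13 = -1/6
endpoint = (-149/30, -49/2)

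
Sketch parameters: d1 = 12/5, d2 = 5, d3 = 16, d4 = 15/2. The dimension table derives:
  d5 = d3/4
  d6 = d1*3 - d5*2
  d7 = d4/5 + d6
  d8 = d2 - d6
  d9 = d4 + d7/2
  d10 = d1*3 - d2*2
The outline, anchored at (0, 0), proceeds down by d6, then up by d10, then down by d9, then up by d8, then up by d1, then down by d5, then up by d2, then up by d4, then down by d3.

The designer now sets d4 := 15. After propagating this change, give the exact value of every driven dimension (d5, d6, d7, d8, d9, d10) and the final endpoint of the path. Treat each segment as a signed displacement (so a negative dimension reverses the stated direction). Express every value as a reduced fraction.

d5 = 4
d6 = -4/5
d7 = 11/5
d8 = 29/5
d9 = 161/10
d10 = -14/5
endpoint = (0, -99/10)

Apply edit: d4 := 15
  d5 = d3/4 = 4
  d6 = d1*3 - d5*2 = -4/5
  d7 = d4/5 + d6 = 11/5
  d8 = d2 - d6 = 29/5
  d9 = d4 + d7/2 = 161/10
  d10 = d1*3 - d2*2 = -14/5
Walk from origin (0, 0):
  seg 1: down by d6 = -4/5 → (0, 4/5)
  seg 2: up by d10 = -14/5 → (0, -2)
  seg 3: down by d9 = 161/10 → (0, -181/10)
  seg 4: up by d8 = 29/5 → (0, -123/10)
  seg 5: up by d1 = 12/5 → (0, -99/10)
  seg 6: down by d5 = 4 → (0, -139/10)
  seg 7: up by d2 = 5 → (0, -89/10)
  seg 8: up by d4 = 15 → (0, 61/10)
  seg 9: down by d3 = 16 → (0, -99/10)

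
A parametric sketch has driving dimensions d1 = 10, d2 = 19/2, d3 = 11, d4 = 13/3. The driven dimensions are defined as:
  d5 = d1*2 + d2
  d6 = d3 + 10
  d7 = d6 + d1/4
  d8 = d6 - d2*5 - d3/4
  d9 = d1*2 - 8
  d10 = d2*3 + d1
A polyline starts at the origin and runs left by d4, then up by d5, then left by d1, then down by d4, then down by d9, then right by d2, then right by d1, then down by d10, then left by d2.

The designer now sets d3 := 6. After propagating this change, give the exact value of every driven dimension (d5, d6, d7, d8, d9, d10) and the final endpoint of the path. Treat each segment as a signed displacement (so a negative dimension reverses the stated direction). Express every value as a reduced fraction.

d5 = 59/2
d6 = 16
d7 = 37/2
d8 = -33
d9 = 12
d10 = 77/2
endpoint = (-13/3, -76/3)

Apply edit: d3 := 6
  d5 = d1*2 + d2 = 59/2
  d6 = d3 + 10 = 16
  d7 = d6 + d1/4 = 37/2
  d8 = d6 - d2*5 - d3/4 = -33
  d9 = d1*2 - 8 = 12
  d10 = d2*3 + d1 = 77/2
Walk from origin (0, 0):
  seg 1: left by d4 = 13/3 → (-13/3, 0)
  seg 2: up by d5 = 59/2 → (-13/3, 59/2)
  seg 3: left by d1 = 10 → (-43/3, 59/2)
  seg 4: down by d4 = 13/3 → (-43/3, 151/6)
  seg 5: down by d9 = 12 → (-43/3, 79/6)
  seg 6: right by d2 = 19/2 → (-29/6, 79/6)
  seg 7: right by d1 = 10 → (31/6, 79/6)
  seg 8: down by d10 = 77/2 → (31/6, -76/3)
  seg 9: left by d2 = 19/2 → (-13/3, -76/3)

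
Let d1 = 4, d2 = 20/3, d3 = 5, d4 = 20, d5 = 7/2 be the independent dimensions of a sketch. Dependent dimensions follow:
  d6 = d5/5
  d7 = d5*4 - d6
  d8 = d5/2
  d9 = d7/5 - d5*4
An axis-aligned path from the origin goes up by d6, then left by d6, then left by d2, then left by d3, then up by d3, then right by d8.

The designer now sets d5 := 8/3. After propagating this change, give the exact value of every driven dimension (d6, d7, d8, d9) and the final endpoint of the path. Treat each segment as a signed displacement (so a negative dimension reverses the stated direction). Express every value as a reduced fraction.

d6 = 8/15
d7 = 152/15
d8 = 4/3
d9 = -216/25
endpoint = (-163/15, 83/15)

Apply edit: d5 := 8/3
  d6 = d5/5 = 8/15
  d7 = d5*4 - d6 = 152/15
  d8 = d5/2 = 4/3
  d9 = d7/5 - d5*4 = -216/25
Walk from origin (0, 0):
  seg 1: up by d6 = 8/15 → (0, 8/15)
  seg 2: left by d6 = 8/15 → (-8/15, 8/15)
  seg 3: left by d2 = 20/3 → (-36/5, 8/15)
  seg 4: left by d3 = 5 → (-61/5, 8/15)
  seg 5: up by d3 = 5 → (-61/5, 83/15)
  seg 6: right by d8 = 4/3 → (-163/15, 83/15)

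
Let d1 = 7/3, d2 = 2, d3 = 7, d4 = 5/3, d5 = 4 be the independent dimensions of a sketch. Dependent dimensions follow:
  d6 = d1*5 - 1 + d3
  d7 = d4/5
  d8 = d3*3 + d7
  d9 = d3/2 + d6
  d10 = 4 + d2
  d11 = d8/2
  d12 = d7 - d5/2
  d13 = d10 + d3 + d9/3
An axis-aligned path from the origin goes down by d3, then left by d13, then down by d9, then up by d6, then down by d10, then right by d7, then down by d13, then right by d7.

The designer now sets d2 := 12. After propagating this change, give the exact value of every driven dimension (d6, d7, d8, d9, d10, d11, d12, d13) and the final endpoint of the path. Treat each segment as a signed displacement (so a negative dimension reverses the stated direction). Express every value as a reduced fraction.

Apply edit: d2 := 12
  d6 = d1*5 - 1 + d3 = 53/3
  d7 = d4/5 = 1/3
  d8 = d3*3 + d7 = 64/3
  d9 = d3/2 + d6 = 127/6
  d10 = 4 + d2 = 16
  d11 = d8/2 = 32/3
  d12 = d7 - d5/2 = -5/3
  d13 = d10 + d3 + d9/3 = 541/18
Walk from origin (0, 0):
  seg 1: down by d3 = 7 → (0, -7)
  seg 2: left by d13 = 541/18 → (-541/18, -7)
  seg 3: down by d9 = 127/6 → (-541/18, -169/6)
  seg 4: up by d6 = 53/3 → (-541/18, -21/2)
  seg 5: down by d10 = 16 → (-541/18, -53/2)
  seg 6: right by d7 = 1/3 → (-535/18, -53/2)
  seg 7: down by d13 = 541/18 → (-535/18, -509/9)
  seg 8: right by d7 = 1/3 → (-529/18, -509/9)

d6 = 53/3
d7 = 1/3
d8 = 64/3
d9 = 127/6
d10 = 16
d11 = 32/3
d12 = -5/3
d13 = 541/18
endpoint = (-529/18, -509/9)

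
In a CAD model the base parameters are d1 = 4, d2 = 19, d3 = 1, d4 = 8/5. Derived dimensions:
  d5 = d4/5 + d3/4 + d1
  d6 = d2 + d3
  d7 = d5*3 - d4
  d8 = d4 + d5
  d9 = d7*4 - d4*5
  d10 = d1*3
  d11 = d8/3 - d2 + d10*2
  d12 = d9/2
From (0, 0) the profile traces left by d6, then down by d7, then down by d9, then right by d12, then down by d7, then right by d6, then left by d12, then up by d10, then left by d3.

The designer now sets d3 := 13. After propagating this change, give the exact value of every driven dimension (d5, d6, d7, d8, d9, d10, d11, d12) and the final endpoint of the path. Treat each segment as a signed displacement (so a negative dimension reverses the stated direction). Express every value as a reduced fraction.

d5 = 757/100
d6 = 32
d7 = 2111/100
d8 = 917/100
d9 = 1911/25
d10 = 12
d11 = 2417/300
d12 = 1911/50
endpoint = (-13, -5333/50)

Apply edit: d3 := 13
  d5 = d4/5 + d3/4 + d1 = 757/100
  d6 = d2 + d3 = 32
  d7 = d5*3 - d4 = 2111/100
  d8 = d4 + d5 = 917/100
  d9 = d7*4 - d4*5 = 1911/25
  d10 = d1*3 = 12
  d11 = d8/3 - d2 + d10*2 = 2417/300
  d12 = d9/2 = 1911/50
Walk from origin (0, 0):
  seg 1: left by d6 = 32 → (-32, 0)
  seg 2: down by d7 = 2111/100 → (-32, -2111/100)
  seg 3: down by d9 = 1911/25 → (-32, -1951/20)
  seg 4: right by d12 = 1911/50 → (311/50, -1951/20)
  seg 5: down by d7 = 2111/100 → (311/50, -5933/50)
  seg 6: right by d6 = 32 → (1911/50, -5933/50)
  seg 7: left by d12 = 1911/50 → (0, -5933/50)
  seg 8: up by d10 = 12 → (0, -5333/50)
  seg 9: left by d3 = 13 → (-13, -5333/50)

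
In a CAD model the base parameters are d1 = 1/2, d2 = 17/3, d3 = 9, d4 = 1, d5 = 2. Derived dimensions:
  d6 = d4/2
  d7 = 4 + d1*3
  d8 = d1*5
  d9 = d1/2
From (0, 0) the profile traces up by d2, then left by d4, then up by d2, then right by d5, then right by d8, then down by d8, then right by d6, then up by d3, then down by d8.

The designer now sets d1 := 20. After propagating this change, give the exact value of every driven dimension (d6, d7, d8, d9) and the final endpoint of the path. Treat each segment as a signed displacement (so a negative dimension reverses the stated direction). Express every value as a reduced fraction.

d6 = 1/2
d7 = 64
d8 = 100
d9 = 10
endpoint = (203/2, -539/3)

Apply edit: d1 := 20
  d6 = d4/2 = 1/2
  d7 = 4 + d1*3 = 64
  d8 = d1*5 = 100
  d9 = d1/2 = 10
Walk from origin (0, 0):
  seg 1: up by d2 = 17/3 → (0, 17/3)
  seg 2: left by d4 = 1 → (-1, 17/3)
  seg 3: up by d2 = 17/3 → (-1, 34/3)
  seg 4: right by d5 = 2 → (1, 34/3)
  seg 5: right by d8 = 100 → (101, 34/3)
  seg 6: down by d8 = 100 → (101, -266/3)
  seg 7: right by d6 = 1/2 → (203/2, -266/3)
  seg 8: up by d3 = 9 → (203/2, -239/3)
  seg 9: down by d8 = 100 → (203/2, -539/3)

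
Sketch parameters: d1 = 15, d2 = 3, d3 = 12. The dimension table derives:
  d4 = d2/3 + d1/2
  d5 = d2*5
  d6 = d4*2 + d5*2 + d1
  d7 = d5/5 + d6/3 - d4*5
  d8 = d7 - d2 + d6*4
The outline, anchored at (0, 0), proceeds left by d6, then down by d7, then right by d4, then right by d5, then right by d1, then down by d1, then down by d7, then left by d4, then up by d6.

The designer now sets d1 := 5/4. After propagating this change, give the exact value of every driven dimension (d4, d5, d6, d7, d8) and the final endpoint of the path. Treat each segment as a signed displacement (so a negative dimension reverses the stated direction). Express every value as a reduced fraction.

Apply edit: d1 := 5/4
  d4 = d2/3 + d1/2 = 13/8
  d5 = d2*5 = 15
  d6 = d4*2 + d5*2 + d1 = 69/2
  d7 = d5/5 + d6/3 - d4*5 = 51/8
  d8 = d7 - d2 + d6*4 = 1131/8
Walk from origin (0, 0):
  seg 1: left by d6 = 69/2 → (-69/2, 0)
  seg 2: down by d7 = 51/8 → (-69/2, -51/8)
  seg 3: right by d4 = 13/8 → (-263/8, -51/8)
  seg 4: right by d5 = 15 → (-143/8, -51/8)
  seg 5: right by d1 = 5/4 → (-133/8, -51/8)
  seg 6: down by d1 = 5/4 → (-133/8, -61/8)
  seg 7: down by d7 = 51/8 → (-133/8, -14)
  seg 8: left by d4 = 13/8 → (-73/4, -14)
  seg 9: up by d6 = 69/2 → (-73/4, 41/2)

d4 = 13/8
d5 = 15
d6 = 69/2
d7 = 51/8
d8 = 1131/8
endpoint = (-73/4, 41/2)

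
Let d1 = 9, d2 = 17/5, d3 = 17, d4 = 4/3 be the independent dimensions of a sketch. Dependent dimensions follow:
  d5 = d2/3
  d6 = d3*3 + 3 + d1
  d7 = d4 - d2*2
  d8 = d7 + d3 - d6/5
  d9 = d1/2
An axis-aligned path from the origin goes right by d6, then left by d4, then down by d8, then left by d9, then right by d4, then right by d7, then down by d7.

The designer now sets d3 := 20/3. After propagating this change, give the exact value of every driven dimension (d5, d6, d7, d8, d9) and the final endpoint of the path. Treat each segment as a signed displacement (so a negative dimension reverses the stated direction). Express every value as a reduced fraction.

d5 = 17/15
d6 = 32
d7 = -82/15
d8 = -26/5
d9 = 9/2
endpoint = (661/30, 32/3)

Apply edit: d3 := 20/3
  d5 = d2/3 = 17/15
  d6 = d3*3 + 3 + d1 = 32
  d7 = d4 - d2*2 = -82/15
  d8 = d7 + d3 - d6/5 = -26/5
  d9 = d1/2 = 9/2
Walk from origin (0, 0):
  seg 1: right by d6 = 32 → (32, 0)
  seg 2: left by d4 = 4/3 → (92/3, 0)
  seg 3: down by d8 = -26/5 → (92/3, 26/5)
  seg 4: left by d9 = 9/2 → (157/6, 26/5)
  seg 5: right by d4 = 4/3 → (55/2, 26/5)
  seg 6: right by d7 = -82/15 → (661/30, 26/5)
  seg 7: down by d7 = -82/15 → (661/30, 32/3)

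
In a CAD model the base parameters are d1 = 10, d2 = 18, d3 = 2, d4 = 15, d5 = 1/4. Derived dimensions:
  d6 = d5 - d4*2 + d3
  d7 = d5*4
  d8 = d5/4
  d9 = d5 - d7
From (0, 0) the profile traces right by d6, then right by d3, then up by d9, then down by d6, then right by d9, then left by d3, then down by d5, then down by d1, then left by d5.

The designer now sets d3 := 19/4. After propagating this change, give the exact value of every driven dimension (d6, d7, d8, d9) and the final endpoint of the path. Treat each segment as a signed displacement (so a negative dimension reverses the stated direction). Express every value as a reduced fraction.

Apply edit: d3 := 19/4
  d6 = d5 - d4*2 + d3 = -25
  d7 = d5*4 = 1
  d8 = d5/4 = 1/16
  d9 = d5 - d7 = -3/4
Walk from origin (0, 0):
  seg 1: right by d6 = -25 → (-25, 0)
  seg 2: right by d3 = 19/4 → (-81/4, 0)
  seg 3: up by d9 = -3/4 → (-81/4, -3/4)
  seg 4: down by d6 = -25 → (-81/4, 97/4)
  seg 5: right by d9 = -3/4 → (-21, 97/4)
  seg 6: left by d3 = 19/4 → (-103/4, 97/4)
  seg 7: down by d5 = 1/4 → (-103/4, 24)
  seg 8: down by d1 = 10 → (-103/4, 14)
  seg 9: left by d5 = 1/4 → (-26, 14)

d6 = -25
d7 = 1
d8 = 1/16
d9 = -3/4
endpoint = (-26, 14)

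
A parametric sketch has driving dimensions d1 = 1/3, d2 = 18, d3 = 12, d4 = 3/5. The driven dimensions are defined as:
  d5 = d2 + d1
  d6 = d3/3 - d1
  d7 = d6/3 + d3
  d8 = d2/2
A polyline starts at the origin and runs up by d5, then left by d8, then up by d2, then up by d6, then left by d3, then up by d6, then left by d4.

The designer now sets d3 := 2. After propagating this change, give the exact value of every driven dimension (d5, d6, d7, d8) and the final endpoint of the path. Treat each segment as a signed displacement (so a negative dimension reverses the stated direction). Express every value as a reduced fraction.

Apply edit: d3 := 2
  d5 = d2 + d1 = 55/3
  d6 = d3/3 - d1 = 1/3
  d7 = d6/3 + d3 = 19/9
  d8 = d2/2 = 9
Walk from origin (0, 0):
  seg 1: up by d5 = 55/3 → (0, 55/3)
  seg 2: left by d8 = 9 → (-9, 55/3)
  seg 3: up by d2 = 18 → (-9, 109/3)
  seg 4: up by d6 = 1/3 → (-9, 110/3)
  seg 5: left by d3 = 2 → (-11, 110/3)
  seg 6: up by d6 = 1/3 → (-11, 37)
  seg 7: left by d4 = 3/5 → (-58/5, 37)

d5 = 55/3
d6 = 1/3
d7 = 19/9
d8 = 9
endpoint = (-58/5, 37)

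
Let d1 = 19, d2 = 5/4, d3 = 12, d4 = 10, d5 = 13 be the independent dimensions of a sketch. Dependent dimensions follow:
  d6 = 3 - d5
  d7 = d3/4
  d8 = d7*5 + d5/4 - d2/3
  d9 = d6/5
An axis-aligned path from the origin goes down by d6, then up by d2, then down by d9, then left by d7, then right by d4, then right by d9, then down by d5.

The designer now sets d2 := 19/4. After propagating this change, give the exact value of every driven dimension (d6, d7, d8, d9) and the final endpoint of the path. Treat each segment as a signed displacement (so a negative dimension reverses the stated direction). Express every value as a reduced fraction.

Apply edit: d2 := 19/4
  d6 = 3 - d5 = -10
  d7 = d3/4 = 3
  d8 = d7*5 + d5/4 - d2/3 = 50/3
  d9 = d6/5 = -2
Walk from origin (0, 0):
  seg 1: down by d6 = -10 → (0, 10)
  seg 2: up by d2 = 19/4 → (0, 59/4)
  seg 3: down by d9 = -2 → (0, 67/4)
  seg 4: left by d7 = 3 → (-3, 67/4)
  seg 5: right by d4 = 10 → (7, 67/4)
  seg 6: right by d9 = -2 → (5, 67/4)
  seg 7: down by d5 = 13 → (5, 15/4)

d6 = -10
d7 = 3
d8 = 50/3
d9 = -2
endpoint = (5, 15/4)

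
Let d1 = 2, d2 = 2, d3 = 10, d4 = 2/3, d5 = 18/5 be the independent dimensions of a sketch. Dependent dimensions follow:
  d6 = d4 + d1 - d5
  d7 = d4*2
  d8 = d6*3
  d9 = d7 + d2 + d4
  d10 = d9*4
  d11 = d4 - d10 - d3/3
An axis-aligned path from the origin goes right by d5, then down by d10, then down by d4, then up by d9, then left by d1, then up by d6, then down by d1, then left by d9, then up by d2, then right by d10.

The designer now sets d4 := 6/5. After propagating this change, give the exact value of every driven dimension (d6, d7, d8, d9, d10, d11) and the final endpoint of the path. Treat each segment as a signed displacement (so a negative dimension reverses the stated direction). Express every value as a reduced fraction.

d6 = -2/5
d7 = 12/5
d8 = -6/5
d9 = 28/5
d10 = 112/5
d11 = -368/15
endpoint = (92/5, -92/5)

Apply edit: d4 := 6/5
  d6 = d4 + d1 - d5 = -2/5
  d7 = d4*2 = 12/5
  d8 = d6*3 = -6/5
  d9 = d7 + d2 + d4 = 28/5
  d10 = d9*4 = 112/5
  d11 = d4 - d10 - d3/3 = -368/15
Walk from origin (0, 0):
  seg 1: right by d5 = 18/5 → (18/5, 0)
  seg 2: down by d10 = 112/5 → (18/5, -112/5)
  seg 3: down by d4 = 6/5 → (18/5, -118/5)
  seg 4: up by d9 = 28/5 → (18/5, -18)
  seg 5: left by d1 = 2 → (8/5, -18)
  seg 6: up by d6 = -2/5 → (8/5, -92/5)
  seg 7: down by d1 = 2 → (8/5, -102/5)
  seg 8: left by d9 = 28/5 → (-4, -102/5)
  seg 9: up by d2 = 2 → (-4, -92/5)
  seg 10: right by d10 = 112/5 → (92/5, -92/5)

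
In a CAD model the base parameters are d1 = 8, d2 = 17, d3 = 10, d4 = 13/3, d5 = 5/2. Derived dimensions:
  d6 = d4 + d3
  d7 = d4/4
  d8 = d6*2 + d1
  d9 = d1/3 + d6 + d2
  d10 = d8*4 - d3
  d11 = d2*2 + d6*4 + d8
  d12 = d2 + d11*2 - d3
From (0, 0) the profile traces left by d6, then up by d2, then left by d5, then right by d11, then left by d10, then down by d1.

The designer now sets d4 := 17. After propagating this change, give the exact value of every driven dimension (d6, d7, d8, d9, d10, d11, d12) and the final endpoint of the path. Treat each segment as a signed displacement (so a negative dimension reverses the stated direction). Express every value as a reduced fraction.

d6 = 27
d7 = 17/4
d8 = 62
d9 = 140/3
d10 = 238
d11 = 204
d12 = 415
endpoint = (-127/2, 9)

Apply edit: d4 := 17
  d6 = d4 + d3 = 27
  d7 = d4/4 = 17/4
  d8 = d6*2 + d1 = 62
  d9 = d1/3 + d6 + d2 = 140/3
  d10 = d8*4 - d3 = 238
  d11 = d2*2 + d6*4 + d8 = 204
  d12 = d2 + d11*2 - d3 = 415
Walk from origin (0, 0):
  seg 1: left by d6 = 27 → (-27, 0)
  seg 2: up by d2 = 17 → (-27, 17)
  seg 3: left by d5 = 5/2 → (-59/2, 17)
  seg 4: right by d11 = 204 → (349/2, 17)
  seg 5: left by d10 = 238 → (-127/2, 17)
  seg 6: down by d1 = 8 → (-127/2, 9)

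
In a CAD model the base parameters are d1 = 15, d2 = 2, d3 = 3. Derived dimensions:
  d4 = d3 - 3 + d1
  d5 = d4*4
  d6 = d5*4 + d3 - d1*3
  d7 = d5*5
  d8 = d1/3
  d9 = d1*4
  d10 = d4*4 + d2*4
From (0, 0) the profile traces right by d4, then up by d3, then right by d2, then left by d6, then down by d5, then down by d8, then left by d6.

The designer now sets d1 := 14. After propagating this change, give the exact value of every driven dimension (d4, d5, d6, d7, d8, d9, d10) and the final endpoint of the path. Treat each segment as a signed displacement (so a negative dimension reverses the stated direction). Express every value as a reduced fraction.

Apply edit: d1 := 14
  d4 = d3 - 3 + d1 = 14
  d5 = d4*4 = 56
  d6 = d5*4 + d3 - d1*3 = 185
  d7 = d5*5 = 280
  d8 = d1/3 = 14/3
  d9 = d1*4 = 56
  d10 = d4*4 + d2*4 = 64
Walk from origin (0, 0):
  seg 1: right by d4 = 14 → (14, 0)
  seg 2: up by d3 = 3 → (14, 3)
  seg 3: right by d2 = 2 → (16, 3)
  seg 4: left by d6 = 185 → (-169, 3)
  seg 5: down by d5 = 56 → (-169, -53)
  seg 6: down by d8 = 14/3 → (-169, -173/3)
  seg 7: left by d6 = 185 → (-354, -173/3)

d4 = 14
d5 = 56
d6 = 185
d7 = 280
d8 = 14/3
d9 = 56
d10 = 64
endpoint = (-354, -173/3)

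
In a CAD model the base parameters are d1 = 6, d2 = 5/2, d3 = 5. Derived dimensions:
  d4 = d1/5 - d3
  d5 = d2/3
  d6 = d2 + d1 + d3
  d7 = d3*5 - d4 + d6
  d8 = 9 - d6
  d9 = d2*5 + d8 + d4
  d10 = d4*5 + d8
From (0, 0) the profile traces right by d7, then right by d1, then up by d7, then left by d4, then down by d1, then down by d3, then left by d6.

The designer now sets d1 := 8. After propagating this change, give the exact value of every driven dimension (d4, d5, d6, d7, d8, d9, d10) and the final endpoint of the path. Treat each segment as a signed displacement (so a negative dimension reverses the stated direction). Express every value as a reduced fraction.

Apply edit: d1 := 8
  d4 = d1/5 - d3 = -17/5
  d5 = d2/3 = 5/6
  d6 = d2 + d1 + d3 = 31/2
  d7 = d3*5 - d4 + d6 = 439/10
  d8 = 9 - d6 = -13/2
  d9 = d2*5 + d8 + d4 = 13/5
  d10 = d4*5 + d8 = -47/2
Walk from origin (0, 0):
  seg 1: right by d7 = 439/10 → (439/10, 0)
  seg 2: right by d1 = 8 → (519/10, 0)
  seg 3: up by d7 = 439/10 → (519/10, 439/10)
  seg 4: left by d4 = -17/5 → (553/10, 439/10)
  seg 5: down by d1 = 8 → (553/10, 359/10)
  seg 6: down by d3 = 5 → (553/10, 309/10)
  seg 7: left by d6 = 31/2 → (199/5, 309/10)

d4 = -17/5
d5 = 5/6
d6 = 31/2
d7 = 439/10
d8 = -13/2
d9 = 13/5
d10 = -47/2
endpoint = (199/5, 309/10)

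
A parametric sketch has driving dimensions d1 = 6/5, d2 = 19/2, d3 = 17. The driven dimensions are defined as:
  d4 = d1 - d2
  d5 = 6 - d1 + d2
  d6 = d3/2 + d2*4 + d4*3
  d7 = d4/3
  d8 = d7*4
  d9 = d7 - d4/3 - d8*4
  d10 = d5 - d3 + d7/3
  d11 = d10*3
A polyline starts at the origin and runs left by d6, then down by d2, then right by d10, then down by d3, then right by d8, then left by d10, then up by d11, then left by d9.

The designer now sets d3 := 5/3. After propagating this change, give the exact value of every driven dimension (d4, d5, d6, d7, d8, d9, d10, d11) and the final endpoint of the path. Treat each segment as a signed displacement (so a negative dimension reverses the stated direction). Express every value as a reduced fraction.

Apply edit: d3 := 5/3
  d4 = d1 - d2 = -83/10
  d5 = 6 - d1 + d2 = 143/10
  d6 = d3/2 + d2*4 + d4*3 = 209/15
  d7 = d4/3 = -83/30
  d8 = d7*4 = -166/15
  d9 = d7 - d4/3 - d8*4 = 664/15
  d10 = d5 - d3 + d7/3 = 527/45
  d11 = d10*3 = 527/15
Walk from origin (0, 0):
  seg 1: left by d6 = 209/15 → (-209/15, 0)
  seg 2: down by d2 = 19/2 → (-209/15, -19/2)
  seg 3: right by d10 = 527/45 → (-20/9, -19/2)
  seg 4: down by d3 = 5/3 → (-20/9, -67/6)
  seg 5: right by d8 = -166/15 → (-598/45, -67/6)
  seg 6: left by d10 = 527/45 → (-25, -67/6)
  seg 7: up by d11 = 527/15 → (-25, 719/30)
  seg 8: left by d9 = 664/15 → (-1039/15, 719/30)

d4 = -83/10
d5 = 143/10
d6 = 209/15
d7 = -83/30
d8 = -166/15
d9 = 664/15
d10 = 527/45
d11 = 527/15
endpoint = (-1039/15, 719/30)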